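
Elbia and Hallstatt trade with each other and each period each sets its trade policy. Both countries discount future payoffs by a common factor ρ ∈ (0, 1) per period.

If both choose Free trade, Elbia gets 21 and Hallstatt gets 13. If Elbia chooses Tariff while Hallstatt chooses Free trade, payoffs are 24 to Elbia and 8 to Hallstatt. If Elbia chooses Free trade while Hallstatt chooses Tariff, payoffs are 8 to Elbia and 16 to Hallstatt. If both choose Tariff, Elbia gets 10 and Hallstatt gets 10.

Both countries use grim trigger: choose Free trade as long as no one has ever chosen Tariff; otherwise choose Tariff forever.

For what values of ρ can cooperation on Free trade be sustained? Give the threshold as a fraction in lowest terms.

1/2

Elbia: cooperation gives 21 each period; deviation gives 24 once then 10 forever.
  21/(1−ρ) ≥ 24 + 10ρ/(1−ρ) ⇒ ρ ≥ 3/14.
Hallstatt: cooperation gives 13 each period; deviation gives 16 once then 10 forever.
  ρ ≥ 3/6 = 1/2.
Both must hold, so the binding constraint is Hallstatt's: ρ ≥ 1/2.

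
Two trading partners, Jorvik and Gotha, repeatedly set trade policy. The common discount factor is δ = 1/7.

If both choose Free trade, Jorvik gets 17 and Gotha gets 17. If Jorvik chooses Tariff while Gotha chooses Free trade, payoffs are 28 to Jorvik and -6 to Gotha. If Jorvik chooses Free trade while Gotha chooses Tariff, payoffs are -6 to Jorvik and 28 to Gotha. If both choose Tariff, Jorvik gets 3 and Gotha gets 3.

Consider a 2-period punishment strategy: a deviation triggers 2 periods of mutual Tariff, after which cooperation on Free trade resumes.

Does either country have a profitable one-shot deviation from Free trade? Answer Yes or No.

Yes

Comparing payoff streams over the 3 periods until play realigns: cooperate → 17(1+δ+…+δ^2); deviate → 28 + 3(δ+…+δ^2).
Cooperation is sustained iff (17−3)(δ+…+δ^2) ≥ 28−17.
δ+…+δ^2 = 1/7·(1−(1/7)^2)/(1−1/7) = 0.1633, and (28−17)/(17−3) = 0.7857.
0.1633 < 0.7857, so cooperation is not sustainable.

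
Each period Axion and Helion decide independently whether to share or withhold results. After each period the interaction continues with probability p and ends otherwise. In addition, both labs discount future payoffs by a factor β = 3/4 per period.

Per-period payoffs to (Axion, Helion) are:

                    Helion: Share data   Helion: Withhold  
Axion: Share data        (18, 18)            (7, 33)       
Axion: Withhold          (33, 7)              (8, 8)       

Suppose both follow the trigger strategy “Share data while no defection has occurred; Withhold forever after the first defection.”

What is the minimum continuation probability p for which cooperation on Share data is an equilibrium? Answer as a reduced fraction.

Expected continuation weight on next period's payoff is β·p = 3/4·p, which plays the role of the discount factor.
Cooperation requires 3/4·p ≥ (33−18)/(33−8) = 3/5, hence p ≥ 4/5.

4/5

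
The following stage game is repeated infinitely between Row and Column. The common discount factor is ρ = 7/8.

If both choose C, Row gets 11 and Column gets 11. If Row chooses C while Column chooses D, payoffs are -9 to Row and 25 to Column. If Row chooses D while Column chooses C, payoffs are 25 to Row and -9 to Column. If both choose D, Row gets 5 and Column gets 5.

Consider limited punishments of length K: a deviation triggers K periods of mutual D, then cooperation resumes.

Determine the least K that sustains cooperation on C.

4

IC: ρ(1−ρ^K)/(1−ρ) ≥ (25−11)/(11−5) = 7/3.
With ρ = 7/8: need 1 − ρ^K ≥ 7/3·(1−7/8)/(7/8), i.e. ρ^K ≤ 0.6667.
Since (7/8)^3 = 0.6699 and (7/8)^4 = 0.5862, the smallest such K is 4.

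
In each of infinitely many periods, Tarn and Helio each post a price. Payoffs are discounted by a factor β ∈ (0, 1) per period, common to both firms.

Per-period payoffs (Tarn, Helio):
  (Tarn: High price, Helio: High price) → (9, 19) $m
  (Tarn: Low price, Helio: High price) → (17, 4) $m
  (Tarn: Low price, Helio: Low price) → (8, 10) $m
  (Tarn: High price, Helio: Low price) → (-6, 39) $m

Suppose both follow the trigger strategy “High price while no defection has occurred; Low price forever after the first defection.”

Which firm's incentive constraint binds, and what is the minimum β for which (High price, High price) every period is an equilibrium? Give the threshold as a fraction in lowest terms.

Tarn: cooperation gives 9 each period; deviation gives 17 once then 8 forever.
  9/(1−β) ≥ 17 + 8β/(1−β) ⇒ β ≥ 8/9.
Helio: cooperation gives 19 each period; deviation gives 39 once then 10 forever.
  β ≥ 20/29.
Both must hold, so the binding constraint is Tarn's: β ≥ 8/9.

Tarn; β ≥ 8/9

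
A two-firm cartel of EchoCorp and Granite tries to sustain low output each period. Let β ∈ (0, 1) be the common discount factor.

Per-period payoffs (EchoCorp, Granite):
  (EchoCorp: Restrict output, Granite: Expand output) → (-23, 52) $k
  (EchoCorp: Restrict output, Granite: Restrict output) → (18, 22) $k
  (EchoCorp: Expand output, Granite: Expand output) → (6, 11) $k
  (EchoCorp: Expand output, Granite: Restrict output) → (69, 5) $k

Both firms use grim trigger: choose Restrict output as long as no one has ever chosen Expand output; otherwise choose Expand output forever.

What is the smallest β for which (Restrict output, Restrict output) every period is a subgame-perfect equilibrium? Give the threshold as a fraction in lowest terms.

EchoCorp's threshold: (69−18)/(69−6) = 17/21.
Granite's threshold: (52−22)/(52−11) = 30/41.
17/21 > 30/41, so EchoCorp binds and β* = 17/21.

17/21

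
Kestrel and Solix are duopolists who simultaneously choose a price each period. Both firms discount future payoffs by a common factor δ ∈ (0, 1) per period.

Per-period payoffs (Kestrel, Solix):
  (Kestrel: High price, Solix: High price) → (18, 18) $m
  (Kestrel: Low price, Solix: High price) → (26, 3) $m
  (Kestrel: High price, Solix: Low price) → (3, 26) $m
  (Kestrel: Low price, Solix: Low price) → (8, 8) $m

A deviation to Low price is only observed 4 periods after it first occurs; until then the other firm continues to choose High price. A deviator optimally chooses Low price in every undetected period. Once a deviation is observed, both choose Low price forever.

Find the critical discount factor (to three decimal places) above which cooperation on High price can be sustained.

The best deviation is to choose Low price for all 4 undetected periods, earning 26 each, then 8 forever once detected.
Deviation value: 26(1−δ^4)/(1−δ) + 8δ^4/(1−δ); cooperation value: 18/(1−δ).
IC: 18 ≥ 26(1−δ^4) + 8δ^4 = 26 − 18δ^4.
So δ^4 ≥ 8/18 = 4/9, giving δ ≥ (4/9)^(1/4) ≈ 0.816.

0.816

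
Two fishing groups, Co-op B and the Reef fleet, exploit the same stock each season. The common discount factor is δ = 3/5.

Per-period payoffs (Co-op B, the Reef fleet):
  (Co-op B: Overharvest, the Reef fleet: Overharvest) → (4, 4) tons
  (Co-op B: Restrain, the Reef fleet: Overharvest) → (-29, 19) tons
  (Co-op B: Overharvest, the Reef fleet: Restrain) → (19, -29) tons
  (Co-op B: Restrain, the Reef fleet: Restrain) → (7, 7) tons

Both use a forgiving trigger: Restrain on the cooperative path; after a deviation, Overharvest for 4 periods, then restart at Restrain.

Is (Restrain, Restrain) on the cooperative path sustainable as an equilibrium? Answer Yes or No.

No

IC: δ+…+δ^4 ≥ (19−7)/(7−4) = 4.
At δ = 3/5: partial sum = 1.3056 < 4.0000. Cooperation not sustainable.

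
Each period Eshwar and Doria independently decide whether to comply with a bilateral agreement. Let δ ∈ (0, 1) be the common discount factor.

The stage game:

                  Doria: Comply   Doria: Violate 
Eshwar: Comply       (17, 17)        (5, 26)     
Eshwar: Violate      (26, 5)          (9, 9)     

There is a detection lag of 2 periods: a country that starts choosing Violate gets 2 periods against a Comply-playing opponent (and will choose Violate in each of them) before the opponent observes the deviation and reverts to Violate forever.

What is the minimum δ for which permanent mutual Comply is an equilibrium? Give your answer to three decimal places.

0.728

A deviator earns 26 for 2 periods, then 9 forever; cooperating earns 17 forever. Multiplying the IC by (1−δ):
17 ≥ 26(1−δ^2) + 9δ^2, so 17·δ^2 ≥ 9 and δ^2 ≥ 9/17.
δ ≥ (9/17)^(1/2) ≈ 0.728.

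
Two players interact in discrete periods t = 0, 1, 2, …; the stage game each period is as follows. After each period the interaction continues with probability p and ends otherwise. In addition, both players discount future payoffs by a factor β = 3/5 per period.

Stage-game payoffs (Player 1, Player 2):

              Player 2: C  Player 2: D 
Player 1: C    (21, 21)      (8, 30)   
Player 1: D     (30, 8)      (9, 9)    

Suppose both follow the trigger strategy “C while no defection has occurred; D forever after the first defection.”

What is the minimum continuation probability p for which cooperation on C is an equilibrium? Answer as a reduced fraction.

Expected continuation weight on next period's payoff is β·p = 3/5·p, which plays the role of the discount factor.
Cooperation requires 3/5·p ≥ (30−21)/(30−9) = 3/7, hence p ≥ 5/7.

5/7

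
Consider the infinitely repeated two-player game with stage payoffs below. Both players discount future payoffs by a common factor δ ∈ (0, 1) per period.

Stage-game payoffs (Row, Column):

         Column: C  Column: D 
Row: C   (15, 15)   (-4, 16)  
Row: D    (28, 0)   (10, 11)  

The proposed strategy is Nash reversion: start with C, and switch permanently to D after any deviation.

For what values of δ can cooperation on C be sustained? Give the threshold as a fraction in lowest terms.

Row: cooperation gives 15 each period; deviation gives 28 once then 10 forever.
  15/(1−δ) ≥ 28 + 10δ/(1−δ) ⇒ δ ≥ 13/18.
Column: cooperation gives 15 each period; deviation gives 16 once then 11 forever.
  δ ≥ 1/5.
Both must hold, so the binding constraint is Row's: δ ≥ 13/18.

13/18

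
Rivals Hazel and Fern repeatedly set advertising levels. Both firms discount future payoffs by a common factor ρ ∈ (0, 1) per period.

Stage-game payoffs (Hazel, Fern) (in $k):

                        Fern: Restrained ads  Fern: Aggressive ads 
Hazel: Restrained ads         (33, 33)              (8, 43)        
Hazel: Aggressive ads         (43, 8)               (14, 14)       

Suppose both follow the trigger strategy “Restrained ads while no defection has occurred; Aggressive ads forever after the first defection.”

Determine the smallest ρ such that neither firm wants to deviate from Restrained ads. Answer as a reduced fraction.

10/29

33/(1−ρ) ≥ 43 + 14ρ/(1−ρ)
33 ≥ 43 − 29ρ
ρ ≥ 10/29.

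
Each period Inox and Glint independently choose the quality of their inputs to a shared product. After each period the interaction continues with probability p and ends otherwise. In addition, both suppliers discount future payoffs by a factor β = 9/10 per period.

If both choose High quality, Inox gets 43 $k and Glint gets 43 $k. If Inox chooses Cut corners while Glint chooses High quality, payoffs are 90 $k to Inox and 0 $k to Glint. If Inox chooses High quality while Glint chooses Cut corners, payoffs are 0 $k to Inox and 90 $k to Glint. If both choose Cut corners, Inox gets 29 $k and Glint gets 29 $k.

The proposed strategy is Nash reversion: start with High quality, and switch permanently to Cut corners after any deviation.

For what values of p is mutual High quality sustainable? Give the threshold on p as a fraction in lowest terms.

With continuation probability p and discount β, the effective per-period discount factor is βp.
Grim-trigger IC: βp ≥ (90−43)/(90−29) = 47/61.
So p ≥ (47/61)/(9/10) = 470/549.

470/549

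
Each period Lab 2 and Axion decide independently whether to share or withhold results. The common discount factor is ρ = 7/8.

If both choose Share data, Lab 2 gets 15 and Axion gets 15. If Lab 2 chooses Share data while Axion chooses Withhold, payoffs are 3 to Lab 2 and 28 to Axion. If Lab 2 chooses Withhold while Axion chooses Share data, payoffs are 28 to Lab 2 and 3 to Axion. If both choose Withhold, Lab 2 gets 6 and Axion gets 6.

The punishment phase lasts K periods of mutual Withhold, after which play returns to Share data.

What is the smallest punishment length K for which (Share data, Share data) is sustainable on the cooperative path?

2

Need Σ_{k=1}^{K} ρ^k ≥ (28−15)/(15−6) = 1.4444 at ρ = 7/8.
At K = 1 the sum is 0.8750 < 1.4444; at K = 2 it is 1.6406 ≥ 1.4444.
So the minimum punishment length is K = 2.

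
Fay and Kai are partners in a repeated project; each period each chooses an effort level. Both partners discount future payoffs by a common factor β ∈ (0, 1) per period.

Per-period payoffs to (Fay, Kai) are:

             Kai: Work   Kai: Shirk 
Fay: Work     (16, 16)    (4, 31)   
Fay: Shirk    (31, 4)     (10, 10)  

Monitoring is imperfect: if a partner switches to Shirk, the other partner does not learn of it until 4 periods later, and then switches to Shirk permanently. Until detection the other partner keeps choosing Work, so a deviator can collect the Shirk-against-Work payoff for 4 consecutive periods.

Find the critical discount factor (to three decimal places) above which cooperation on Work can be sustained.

0.919

The best deviation is to choose Shirk for all 4 undetected periods, earning 31 each, then 10 forever once detected.
Deviation value: 31(1−β^4)/(1−β) + 10β^4/(1−β); cooperation value: 16/(1−β).
IC: 16 ≥ 31(1−β^4) + 10β^4 = 31 − 21β^4.
So β^4 ≥ 15/21 = 5/7, giving β ≥ (5/7)^(1/4) ≈ 0.919.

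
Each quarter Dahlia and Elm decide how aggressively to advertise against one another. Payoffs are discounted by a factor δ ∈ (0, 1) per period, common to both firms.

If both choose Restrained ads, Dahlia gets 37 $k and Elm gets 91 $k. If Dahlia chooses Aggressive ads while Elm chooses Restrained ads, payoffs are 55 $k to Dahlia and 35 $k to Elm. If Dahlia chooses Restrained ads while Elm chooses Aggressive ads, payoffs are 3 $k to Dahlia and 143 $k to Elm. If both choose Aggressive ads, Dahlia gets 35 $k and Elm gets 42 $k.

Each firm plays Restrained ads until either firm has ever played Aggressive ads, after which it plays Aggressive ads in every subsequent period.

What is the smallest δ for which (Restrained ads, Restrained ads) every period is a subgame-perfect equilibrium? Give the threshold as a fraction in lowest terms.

Dahlia: cooperation gives 37 each period; deviation gives 55 once then 35 forever.
  37/(1−δ) ≥ 55 + 35δ/(1−δ) ⇒ δ ≥ 18/20 = 9/10.
Elm: cooperation gives 91 each period; deviation gives 143 once then 42 forever.
  δ ≥ 52/101.
Both must hold, so the binding constraint is Dahlia's: δ ≥ 9/10.

9/10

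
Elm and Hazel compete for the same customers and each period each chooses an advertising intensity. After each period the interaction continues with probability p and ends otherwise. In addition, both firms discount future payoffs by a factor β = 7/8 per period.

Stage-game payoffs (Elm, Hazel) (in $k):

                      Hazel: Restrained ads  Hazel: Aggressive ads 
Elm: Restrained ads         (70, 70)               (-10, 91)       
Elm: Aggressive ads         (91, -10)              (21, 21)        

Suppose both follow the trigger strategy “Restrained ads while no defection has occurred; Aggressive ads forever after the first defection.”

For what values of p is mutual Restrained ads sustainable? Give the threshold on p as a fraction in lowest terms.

12/35

Expected continuation weight on next period's payoff is β·p = 7/8·p, which plays the role of the discount factor.
Cooperation requires 7/8·p ≥ (91−70)/(91−21) = 3/10, hence p ≥ 12/35.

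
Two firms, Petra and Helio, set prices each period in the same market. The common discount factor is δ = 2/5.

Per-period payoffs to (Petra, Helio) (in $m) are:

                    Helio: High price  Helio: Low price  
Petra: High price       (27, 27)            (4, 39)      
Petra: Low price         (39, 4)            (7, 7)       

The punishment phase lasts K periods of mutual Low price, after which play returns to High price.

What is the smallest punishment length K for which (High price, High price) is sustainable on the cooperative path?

3

No profitable deviation requires (27−7)(δ+…+δ^K) ≥ 39−27, i.e. δ+…+δ^K ≥ 3/5 ≈ 0.6000.
With δ = 2/5, the partial sums are K=1: 0.4000, K=2: 0.5600, K=3: 0.6240.
K = 3 is the first length at which the sum reaches 0.6000.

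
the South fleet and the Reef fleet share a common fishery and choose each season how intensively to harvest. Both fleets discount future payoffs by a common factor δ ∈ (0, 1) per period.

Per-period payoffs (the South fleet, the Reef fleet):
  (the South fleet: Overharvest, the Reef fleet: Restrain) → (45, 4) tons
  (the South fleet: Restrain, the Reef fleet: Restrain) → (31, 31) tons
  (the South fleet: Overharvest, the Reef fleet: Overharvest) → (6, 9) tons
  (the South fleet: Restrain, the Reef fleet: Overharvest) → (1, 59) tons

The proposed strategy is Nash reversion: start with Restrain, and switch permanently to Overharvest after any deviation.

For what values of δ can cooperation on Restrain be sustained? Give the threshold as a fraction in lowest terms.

the South fleet's threshold: (45−31)/(45−6) = 14/39.
the Reef fleet's threshold: (59−31)/(59−9) = 14/25.
14/39 < 14/25, so the Reef fleet binds and δ* = 14/25.

14/25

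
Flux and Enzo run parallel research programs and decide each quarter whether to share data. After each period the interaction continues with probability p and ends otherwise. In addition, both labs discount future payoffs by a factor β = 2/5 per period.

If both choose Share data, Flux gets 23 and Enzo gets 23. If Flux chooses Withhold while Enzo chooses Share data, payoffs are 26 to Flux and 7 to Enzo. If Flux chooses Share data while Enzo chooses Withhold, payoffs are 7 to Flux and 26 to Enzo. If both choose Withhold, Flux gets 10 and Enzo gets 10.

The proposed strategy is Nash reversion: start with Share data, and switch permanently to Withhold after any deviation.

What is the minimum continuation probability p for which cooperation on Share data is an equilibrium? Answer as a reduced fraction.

With continuation probability p and discount β, the effective per-period discount factor is βp.
Grim-trigger IC: βp ≥ (26−23)/(26−10) = 3/16.
So p ≥ (3/16)/(2/5) = 15/32.

15/32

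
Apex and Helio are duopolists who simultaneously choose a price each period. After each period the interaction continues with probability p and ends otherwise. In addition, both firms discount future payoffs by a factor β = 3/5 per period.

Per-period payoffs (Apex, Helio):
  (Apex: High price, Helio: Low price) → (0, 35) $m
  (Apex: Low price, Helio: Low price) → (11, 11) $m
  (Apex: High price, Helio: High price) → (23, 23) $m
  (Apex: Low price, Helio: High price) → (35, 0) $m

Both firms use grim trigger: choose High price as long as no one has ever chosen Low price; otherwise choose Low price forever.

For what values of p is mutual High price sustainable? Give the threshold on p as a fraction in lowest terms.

5/6

With continuation probability p and discount β, the effective per-period discount factor is βp.
Grim-trigger IC: βp ≥ (35−23)/(35−11) = 1/2.
So p ≥ (1/2)/(3/5) = 5/6.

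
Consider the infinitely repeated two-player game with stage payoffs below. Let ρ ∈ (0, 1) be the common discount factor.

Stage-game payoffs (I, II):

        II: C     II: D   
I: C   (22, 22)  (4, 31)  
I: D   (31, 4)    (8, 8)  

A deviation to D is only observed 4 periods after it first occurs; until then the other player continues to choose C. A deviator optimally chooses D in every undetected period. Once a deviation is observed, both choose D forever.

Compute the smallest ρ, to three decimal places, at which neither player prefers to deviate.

0.791

Deviating for the 4 undetected periods gains 31−22 = 9 per period over cooperation, then loses 22−8 = 14 per period forever once punishment starts.
Gain: 9(1 + ρ + … + ρ^3); loss: 14·ρ^4/(1−ρ).
No profitable deviation ⇔ 9(1−ρ^4) ≤ 14·ρ^4, i.e. ρ^4 ≥ 9/(9+14) = 9/23.
Hence ρ ≥ (9/23)^(1/4) ≈ 0.791.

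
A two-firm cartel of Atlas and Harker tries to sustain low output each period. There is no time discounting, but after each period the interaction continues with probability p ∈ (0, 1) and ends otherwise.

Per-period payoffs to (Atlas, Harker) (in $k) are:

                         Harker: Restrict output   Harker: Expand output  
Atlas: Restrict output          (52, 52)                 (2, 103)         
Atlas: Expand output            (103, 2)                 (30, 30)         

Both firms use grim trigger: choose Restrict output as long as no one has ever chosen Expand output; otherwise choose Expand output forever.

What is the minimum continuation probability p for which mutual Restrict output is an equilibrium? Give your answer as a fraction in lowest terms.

With no time discounting, the continuation probability p plays the role of the discount factor.
Grim-trigger IC: 52/(1−p) ≥ 103 + 30p/(1−p) ⇒ p ≥ (103−52)/(103−30) = 51/73.

51/73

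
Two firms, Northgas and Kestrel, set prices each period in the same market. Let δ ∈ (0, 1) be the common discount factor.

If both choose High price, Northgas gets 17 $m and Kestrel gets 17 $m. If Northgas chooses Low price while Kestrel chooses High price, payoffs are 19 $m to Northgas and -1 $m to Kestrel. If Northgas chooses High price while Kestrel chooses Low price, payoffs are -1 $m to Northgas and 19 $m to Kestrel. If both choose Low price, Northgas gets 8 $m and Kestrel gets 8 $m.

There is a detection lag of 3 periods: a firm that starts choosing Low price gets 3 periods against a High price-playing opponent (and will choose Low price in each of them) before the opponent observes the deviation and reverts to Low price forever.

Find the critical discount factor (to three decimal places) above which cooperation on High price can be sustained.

0.567

Deviating for the 3 undetected periods gains 19−17 = 2 per period over cooperation, then loses 17−8 = 9 per period forever once punishment starts.
Gain: 2(1 + δ + … + δ^2); loss: 9·δ^3/(1−δ).
No profitable deviation ⇔ 2(1−δ^3) ≤ 9·δ^3, i.e. δ^3 ≥ 2/(2+9) = 2/11.
Hence δ ≥ (2/11)^(1/3) ≈ 0.567.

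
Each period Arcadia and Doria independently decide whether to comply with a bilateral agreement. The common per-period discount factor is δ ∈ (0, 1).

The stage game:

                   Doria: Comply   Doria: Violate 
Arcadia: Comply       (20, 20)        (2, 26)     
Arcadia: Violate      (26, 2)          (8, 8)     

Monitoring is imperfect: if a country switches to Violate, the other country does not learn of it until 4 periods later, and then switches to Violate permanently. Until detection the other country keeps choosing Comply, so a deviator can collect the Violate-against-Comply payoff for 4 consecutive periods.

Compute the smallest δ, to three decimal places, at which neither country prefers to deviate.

A deviator earns 26 for 4 periods, then 8 forever; cooperating earns 20 forever. Multiplying the IC by (1−δ):
20 ≥ 26(1−δ^4) + 8δ^4, so 18·δ^4 ≥ 6 and δ^4 ≥ 1/3.
δ ≥ (1/3)^(1/4) ≈ 0.760.

0.760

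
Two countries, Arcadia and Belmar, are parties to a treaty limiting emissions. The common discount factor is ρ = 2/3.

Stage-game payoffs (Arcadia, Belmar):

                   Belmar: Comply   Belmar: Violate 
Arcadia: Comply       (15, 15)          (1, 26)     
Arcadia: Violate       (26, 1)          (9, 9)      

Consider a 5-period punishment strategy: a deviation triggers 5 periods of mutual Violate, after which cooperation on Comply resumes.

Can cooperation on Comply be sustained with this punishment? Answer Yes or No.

Comparing payoff streams over the 6 periods until play realigns: cooperate → 15(1+ρ+…+ρ^5); deviate → 26 + 9(ρ+…+ρ^5).
Cooperation is sustained iff (15−9)(ρ+…+ρ^5) ≥ 26−15.
ρ+…+ρ^5 = 2/3·(1−(2/3)^5)/(1−2/3) = 1.7366, and (26−15)/(15−9) = 1.8333.
1.7366 < 1.8333, so cooperation is not sustainable.

No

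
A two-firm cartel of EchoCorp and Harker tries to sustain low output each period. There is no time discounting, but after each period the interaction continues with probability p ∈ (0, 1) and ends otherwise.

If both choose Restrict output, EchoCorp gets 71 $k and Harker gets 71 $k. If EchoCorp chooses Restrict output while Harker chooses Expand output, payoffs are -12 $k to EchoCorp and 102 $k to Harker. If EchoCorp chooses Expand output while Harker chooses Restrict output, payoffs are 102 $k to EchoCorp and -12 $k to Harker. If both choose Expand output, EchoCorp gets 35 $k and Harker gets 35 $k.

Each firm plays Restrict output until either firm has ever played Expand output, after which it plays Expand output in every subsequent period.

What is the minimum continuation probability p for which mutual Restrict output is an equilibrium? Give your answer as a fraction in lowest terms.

Expected cooperation value is 71 + p·71 + p²·71 + … = 71/(1−p); deviation gives 102 + p·35/(1−p).
71 ≥ 102(1−p) + 35p ⇒ 67p ≥ 31 ⇒ p ≥ 31/67.

31/67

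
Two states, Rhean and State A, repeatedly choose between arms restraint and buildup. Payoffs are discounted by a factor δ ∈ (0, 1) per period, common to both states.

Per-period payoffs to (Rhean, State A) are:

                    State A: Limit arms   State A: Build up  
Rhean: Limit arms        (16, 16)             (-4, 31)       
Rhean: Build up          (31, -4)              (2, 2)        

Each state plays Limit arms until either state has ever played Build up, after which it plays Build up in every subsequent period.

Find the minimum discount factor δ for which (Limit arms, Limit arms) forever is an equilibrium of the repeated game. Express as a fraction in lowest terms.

15/29

Under grim trigger the critical discount factor is (T−C)/(T−P) with T = 31, C = 16, P = 2.
δ* = (31−16)/(31−2) = 15/29.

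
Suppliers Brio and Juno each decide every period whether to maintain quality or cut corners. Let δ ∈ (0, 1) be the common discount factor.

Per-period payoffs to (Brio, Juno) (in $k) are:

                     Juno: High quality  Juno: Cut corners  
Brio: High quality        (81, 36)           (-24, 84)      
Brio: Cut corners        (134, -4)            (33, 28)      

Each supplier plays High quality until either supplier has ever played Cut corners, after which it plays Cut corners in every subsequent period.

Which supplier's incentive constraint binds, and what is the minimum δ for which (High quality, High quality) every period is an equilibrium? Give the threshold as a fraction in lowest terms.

Juno; δ ≥ 6/7

For Brio: deviation gain 134−81 = 53, per-period punishment loss 81−33 = 48. IC gives δ ≥ 53/101.
For Juno: gain 48, loss 8 per period, so δ ≥ 48/56 = 6/7.
The tighter constraint is Juno's, so cooperation needs δ ≥ 6/7.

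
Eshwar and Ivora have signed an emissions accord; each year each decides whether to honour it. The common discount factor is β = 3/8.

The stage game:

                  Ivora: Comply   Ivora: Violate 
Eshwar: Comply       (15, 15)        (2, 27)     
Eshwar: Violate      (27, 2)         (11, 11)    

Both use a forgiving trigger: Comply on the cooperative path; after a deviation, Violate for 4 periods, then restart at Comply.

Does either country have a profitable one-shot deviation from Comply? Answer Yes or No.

Comparing payoff streams over the 5 periods until play realigns: cooperate → 15(1+β+…+β^4); deviate → 27 + 11(β+…+β^4).
Cooperation is sustained iff (15−11)(β+…+β^4) ≥ 27−15.
β+…+β^4 = 3/8·(1−(3/8)^4)/(1−3/8) = 0.5881, and (27−15)/(15−11) = 3.0000.
0.5881 < 3.0000, so cooperation is not sustainable.

Yes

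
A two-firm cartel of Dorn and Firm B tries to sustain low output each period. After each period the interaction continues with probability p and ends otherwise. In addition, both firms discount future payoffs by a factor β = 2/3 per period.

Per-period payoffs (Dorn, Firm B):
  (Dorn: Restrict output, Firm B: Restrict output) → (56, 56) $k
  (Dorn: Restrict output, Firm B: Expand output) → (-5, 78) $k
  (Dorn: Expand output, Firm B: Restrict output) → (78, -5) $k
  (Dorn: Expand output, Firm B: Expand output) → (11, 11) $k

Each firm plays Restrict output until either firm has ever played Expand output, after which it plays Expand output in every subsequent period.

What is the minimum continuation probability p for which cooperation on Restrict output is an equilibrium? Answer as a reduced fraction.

With continuation probability p and discount β, the effective per-period discount factor is βp.
Grim-trigger IC: βp ≥ (78−56)/(78−11) = 22/67.
So p ≥ (22/67)/(2/3) = 33/67.

33/67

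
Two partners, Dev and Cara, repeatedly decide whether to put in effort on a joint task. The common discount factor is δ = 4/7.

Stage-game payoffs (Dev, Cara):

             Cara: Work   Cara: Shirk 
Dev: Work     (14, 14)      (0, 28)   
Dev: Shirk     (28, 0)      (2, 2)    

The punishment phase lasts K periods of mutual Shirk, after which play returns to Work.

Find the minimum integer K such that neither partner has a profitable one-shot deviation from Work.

IC: δ(1−δ^K)/(1−δ) ≥ (28−14)/(14−2) = 7/6.
With δ = 4/7: need 1 − δ^K ≥ 7/6·(1−4/7)/(4/7), i.e. δ^K ≤ 0.1250.
Since (4/7)^3 = 0.1866 and (4/7)^4 = 0.1066, the smallest such K is 4.

4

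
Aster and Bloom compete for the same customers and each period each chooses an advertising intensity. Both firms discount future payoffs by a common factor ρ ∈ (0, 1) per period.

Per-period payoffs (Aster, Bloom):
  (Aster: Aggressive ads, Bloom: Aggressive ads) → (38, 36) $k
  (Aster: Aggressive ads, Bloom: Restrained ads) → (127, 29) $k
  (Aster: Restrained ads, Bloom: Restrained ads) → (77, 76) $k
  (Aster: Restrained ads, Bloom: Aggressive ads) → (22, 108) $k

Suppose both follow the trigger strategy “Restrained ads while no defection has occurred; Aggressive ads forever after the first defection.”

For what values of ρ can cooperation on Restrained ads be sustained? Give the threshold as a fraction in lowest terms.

Aster: cooperation gives 77 each period; deviation gives 127 once then 38 forever.
  77/(1−ρ) ≥ 127 + 38ρ/(1−ρ) ⇒ ρ ≥ 50/89.
Bloom: cooperation gives 76 each period; deviation gives 108 once then 36 forever.
  ρ ≥ 32/72 = 4/9.
Both must hold, so the binding constraint is Aster's: ρ ≥ 50/89.

50/89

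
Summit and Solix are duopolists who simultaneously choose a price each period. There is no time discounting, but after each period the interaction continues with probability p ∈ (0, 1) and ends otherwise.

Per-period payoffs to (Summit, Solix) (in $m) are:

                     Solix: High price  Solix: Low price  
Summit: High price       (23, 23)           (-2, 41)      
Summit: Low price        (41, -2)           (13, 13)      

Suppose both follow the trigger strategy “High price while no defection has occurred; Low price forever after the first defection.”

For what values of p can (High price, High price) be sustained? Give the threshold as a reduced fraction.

9/14

With no time discounting, the continuation probability p plays the role of the discount factor.
Grim-trigger IC: 23/(1−p) ≥ 41 + 13p/(1−p) ⇒ p ≥ (41−23)/(41−13) = 9/14.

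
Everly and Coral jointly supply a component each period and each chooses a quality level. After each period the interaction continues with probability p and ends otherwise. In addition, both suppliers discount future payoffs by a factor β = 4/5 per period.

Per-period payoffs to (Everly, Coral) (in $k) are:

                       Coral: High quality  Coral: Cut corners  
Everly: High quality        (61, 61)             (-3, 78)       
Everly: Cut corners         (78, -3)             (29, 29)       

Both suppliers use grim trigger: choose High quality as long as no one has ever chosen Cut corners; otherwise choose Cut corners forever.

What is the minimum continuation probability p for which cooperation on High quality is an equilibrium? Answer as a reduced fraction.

With continuation probability p and discount β, the effective per-period discount factor is βp.
Grim-trigger IC: βp ≥ (78−61)/(78−29) = 17/49.
So p ≥ (17/49)/(4/5) = 85/196.

85/196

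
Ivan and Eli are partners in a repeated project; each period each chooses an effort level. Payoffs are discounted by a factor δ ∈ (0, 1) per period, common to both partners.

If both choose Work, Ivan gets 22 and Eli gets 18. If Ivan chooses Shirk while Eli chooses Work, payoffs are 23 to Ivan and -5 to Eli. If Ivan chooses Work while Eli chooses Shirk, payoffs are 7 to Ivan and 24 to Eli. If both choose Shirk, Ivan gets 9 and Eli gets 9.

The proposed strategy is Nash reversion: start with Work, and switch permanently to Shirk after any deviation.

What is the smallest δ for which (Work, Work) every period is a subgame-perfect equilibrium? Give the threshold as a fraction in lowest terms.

For Ivan: deviation gain 23−22 = 1, per-period punishment loss 22−9 = 13. IC gives δ ≥ 1/14.
For Eli: gain 6, loss 9 per period, so δ ≥ 6/15 = 2/5.
The tighter constraint is Eli's, so cooperation needs δ ≥ 2/5.

2/5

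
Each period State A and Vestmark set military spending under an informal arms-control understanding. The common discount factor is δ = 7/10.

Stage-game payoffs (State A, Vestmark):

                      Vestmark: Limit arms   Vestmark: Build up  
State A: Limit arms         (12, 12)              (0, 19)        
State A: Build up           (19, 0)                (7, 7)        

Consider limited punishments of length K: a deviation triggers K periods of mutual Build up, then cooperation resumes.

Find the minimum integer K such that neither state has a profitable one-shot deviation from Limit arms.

Need Σ_{k=1}^{K} δ^k ≥ (19−12)/(12−7) = 1.4000 at δ = 7/10.
At K = 2 the sum is 1.1900 < 1.4000; at K = 3 it is 1.5330 ≥ 1.4000.
So the minimum punishment length is K = 3.

3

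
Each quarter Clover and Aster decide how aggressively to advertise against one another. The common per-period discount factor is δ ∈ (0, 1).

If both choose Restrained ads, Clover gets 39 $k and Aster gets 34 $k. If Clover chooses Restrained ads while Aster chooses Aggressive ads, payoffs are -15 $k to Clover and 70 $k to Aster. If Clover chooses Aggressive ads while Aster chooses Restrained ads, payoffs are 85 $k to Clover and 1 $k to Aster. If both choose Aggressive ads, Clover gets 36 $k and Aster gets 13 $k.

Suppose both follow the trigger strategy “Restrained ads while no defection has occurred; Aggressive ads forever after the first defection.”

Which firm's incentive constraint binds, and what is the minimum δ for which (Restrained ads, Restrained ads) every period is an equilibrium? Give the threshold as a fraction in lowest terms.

Clover; δ ≥ 46/49

Clover's threshold: (85−39)/(85−36) = 46/49.
Aster's threshold: (70−34)/(70−13) = 12/19.
46/49 > 12/19, so Clover binds and δ* = 46/49.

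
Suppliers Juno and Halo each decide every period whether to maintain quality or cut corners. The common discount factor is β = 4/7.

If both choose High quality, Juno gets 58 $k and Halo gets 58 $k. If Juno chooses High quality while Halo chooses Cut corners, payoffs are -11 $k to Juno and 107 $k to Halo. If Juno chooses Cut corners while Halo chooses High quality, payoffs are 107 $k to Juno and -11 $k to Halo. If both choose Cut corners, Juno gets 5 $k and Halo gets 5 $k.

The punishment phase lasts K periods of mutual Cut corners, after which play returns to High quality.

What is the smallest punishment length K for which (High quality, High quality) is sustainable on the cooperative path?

3

Need Σ_{k=1}^{K} β^k ≥ (107−58)/(58−5) = 0.9245 at β = 4/7.
At K = 2 the sum is 0.8980 < 0.9245; at K = 3 it is 1.0845 ≥ 0.9245.
So the minimum punishment length is K = 3.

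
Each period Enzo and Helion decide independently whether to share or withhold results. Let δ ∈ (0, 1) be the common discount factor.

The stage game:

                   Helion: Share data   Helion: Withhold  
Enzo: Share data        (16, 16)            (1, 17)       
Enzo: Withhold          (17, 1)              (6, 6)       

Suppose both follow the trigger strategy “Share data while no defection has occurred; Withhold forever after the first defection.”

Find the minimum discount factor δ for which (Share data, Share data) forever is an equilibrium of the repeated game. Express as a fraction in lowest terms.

1/11

One-period gain from deviating is 17 − 16 = 1. The loss is 16 − 6 = 10 in every subsequent period, with present value 10·δ/(1−δ).
Deviation is unprofitable when 10·δ/(1−δ) ≥ 1, i.e. δ/(1−δ) ≥ 1/10.
Equivalently δ ≥ 1/(1+10) = 1/11.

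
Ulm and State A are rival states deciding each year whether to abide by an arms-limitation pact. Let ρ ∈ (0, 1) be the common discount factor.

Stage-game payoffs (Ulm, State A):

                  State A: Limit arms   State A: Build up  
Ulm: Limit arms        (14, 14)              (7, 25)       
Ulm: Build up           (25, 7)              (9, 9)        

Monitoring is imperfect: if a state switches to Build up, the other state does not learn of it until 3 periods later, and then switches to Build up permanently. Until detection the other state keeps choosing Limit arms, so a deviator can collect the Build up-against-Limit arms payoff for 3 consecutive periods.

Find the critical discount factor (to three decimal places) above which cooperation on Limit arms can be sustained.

The best deviation is to choose Build up for all 3 undetected periods, earning 25 each, then 9 forever once detected.
Deviation value: 25(1−ρ^3)/(1−ρ) + 9ρ^3/(1−ρ); cooperation value: 14/(1−ρ).
IC: 14 ≥ 25(1−ρ^3) + 9ρ^3 = 25 − 16ρ^3.
So ρ^3 ≥ 11/16, giving ρ ≥ (11/16)^(1/3) ≈ 0.883.

0.883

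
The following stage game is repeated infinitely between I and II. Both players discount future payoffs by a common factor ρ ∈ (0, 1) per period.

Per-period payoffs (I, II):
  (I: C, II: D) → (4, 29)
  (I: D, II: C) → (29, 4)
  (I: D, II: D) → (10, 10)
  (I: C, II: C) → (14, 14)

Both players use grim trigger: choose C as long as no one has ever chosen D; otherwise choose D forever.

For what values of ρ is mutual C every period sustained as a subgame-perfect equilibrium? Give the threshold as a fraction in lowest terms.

Under grim trigger the critical discount factor is (T−C)/(T−P) with T = 29, C = 14, P = 10.
ρ* = (29−14)/(29−10) = 15/19.

15/19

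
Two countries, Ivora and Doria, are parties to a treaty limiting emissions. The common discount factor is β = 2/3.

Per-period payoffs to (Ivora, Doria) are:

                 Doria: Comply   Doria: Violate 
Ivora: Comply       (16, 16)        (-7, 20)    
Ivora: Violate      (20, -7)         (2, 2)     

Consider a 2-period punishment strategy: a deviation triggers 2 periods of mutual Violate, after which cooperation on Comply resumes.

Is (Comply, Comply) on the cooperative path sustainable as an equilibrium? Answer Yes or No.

Yes

A one-shot deviation gives 20 now, then 2 for 2 periods, then back to 16.
Gain from deviating: (20−16) today; loss: (16−2) in each of the next 2 periods.
No-deviation condition: (16−2)(β+…+β^2) ≥ 20−16, i.e. β+…+β^2 ≥ 2/7.
At β = 2/3: β+…+β^2 = 1.1111 ≥ 0.2857.
So cooperation is sustainable.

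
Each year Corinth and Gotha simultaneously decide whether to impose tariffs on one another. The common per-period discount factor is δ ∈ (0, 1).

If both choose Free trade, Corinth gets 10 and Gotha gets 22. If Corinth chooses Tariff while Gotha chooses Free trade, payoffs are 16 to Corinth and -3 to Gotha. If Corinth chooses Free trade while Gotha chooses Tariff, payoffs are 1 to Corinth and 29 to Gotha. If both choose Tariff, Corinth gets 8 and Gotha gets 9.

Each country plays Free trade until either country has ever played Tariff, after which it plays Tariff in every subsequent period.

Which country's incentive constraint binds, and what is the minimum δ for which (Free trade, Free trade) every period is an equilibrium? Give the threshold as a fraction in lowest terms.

Corinth: cooperation gives 10 each period; deviation gives 16 once then 8 forever.
  10/(1−δ) ≥ 16 + 8δ/(1−δ) ⇒ δ ≥ 6/8 = 3/4.
Gotha: cooperation gives 22 each period; deviation gives 29 once then 9 forever.
  δ ≥ 7/20.
Both must hold, so the binding constraint is Corinth's: δ ≥ 3/4.

Corinth; δ ≥ 3/4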